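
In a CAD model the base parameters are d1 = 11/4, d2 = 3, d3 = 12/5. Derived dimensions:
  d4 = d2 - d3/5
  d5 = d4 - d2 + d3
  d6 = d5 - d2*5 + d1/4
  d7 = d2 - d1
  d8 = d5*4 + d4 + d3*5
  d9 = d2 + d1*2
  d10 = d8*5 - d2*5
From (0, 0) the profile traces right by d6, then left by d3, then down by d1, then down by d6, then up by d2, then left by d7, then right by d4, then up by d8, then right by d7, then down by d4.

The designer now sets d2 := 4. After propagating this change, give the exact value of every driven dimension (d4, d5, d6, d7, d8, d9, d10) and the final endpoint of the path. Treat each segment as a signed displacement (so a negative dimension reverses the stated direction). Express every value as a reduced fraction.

Apply edit: d2 := 4
  d4 = d2 - d3/5 = 88/25
  d5 = d4 - d2 + d3 = 48/25
  d6 = d5 - d2*5 + d1/4 = -6957/400
  d7 = d2 - d1 = 5/4
  d8 = d5*4 + d4 + d3*5 = 116/5
  d9 = d2 + d1*2 = 19/2
  d10 = d8*5 - d2*5 = 96
Walk from origin (0, 0):
  seg 1: right by d6 = -6957/400 → (-6957/400, 0)
  seg 2: left by d3 = 12/5 → (-7917/400, 0)
  seg 3: down by d1 = 11/4 → (-7917/400, -11/4)
  seg 4: down by d6 = -6957/400 → (-7917/400, 5857/400)
  seg 5: up by d2 = 4 → (-7917/400, 7457/400)
  seg 6: left by d7 = 5/4 → (-8417/400, 7457/400)
  seg 7: right by d4 = 88/25 → (-7009/400, 7457/400)
  seg 8: up by d8 = 116/5 → (-7009/400, 16737/400)
  seg 9: right by d7 = 5/4 → (-6509/400, 16737/400)
  seg 10: down by d4 = 88/25 → (-6509/400, 15329/400)

d4 = 88/25
d5 = 48/25
d6 = -6957/400
d7 = 5/4
d8 = 116/5
d9 = 19/2
d10 = 96
endpoint = (-6509/400, 15329/400)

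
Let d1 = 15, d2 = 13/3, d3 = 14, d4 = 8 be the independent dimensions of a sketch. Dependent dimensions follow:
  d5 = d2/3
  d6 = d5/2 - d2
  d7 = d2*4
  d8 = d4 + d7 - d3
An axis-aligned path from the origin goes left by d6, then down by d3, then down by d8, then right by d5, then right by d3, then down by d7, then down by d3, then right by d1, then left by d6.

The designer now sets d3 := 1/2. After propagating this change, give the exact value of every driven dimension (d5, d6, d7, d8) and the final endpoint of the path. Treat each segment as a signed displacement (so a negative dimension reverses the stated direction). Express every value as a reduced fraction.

d5 = 13/9
d6 = -65/18
d7 = 52/3
d8 = 149/6
endpoint = (145/6, -259/6)

Apply edit: d3 := 1/2
  d5 = d2/3 = 13/9
  d6 = d5/2 - d2 = -65/18
  d7 = d2*4 = 52/3
  d8 = d4 + d7 - d3 = 149/6
Walk from origin (0, 0):
  seg 1: left by d6 = -65/18 → (65/18, 0)
  seg 2: down by d3 = 1/2 → (65/18, -1/2)
  seg 3: down by d8 = 149/6 → (65/18, -76/3)
  seg 4: right by d5 = 13/9 → (91/18, -76/3)
  seg 5: right by d3 = 1/2 → (50/9, -76/3)
  seg 6: down by d7 = 52/3 → (50/9, -128/3)
  seg 7: down by d3 = 1/2 → (50/9, -259/6)
  seg 8: right by d1 = 15 → (185/9, -259/6)
  seg 9: left by d6 = -65/18 → (145/6, -259/6)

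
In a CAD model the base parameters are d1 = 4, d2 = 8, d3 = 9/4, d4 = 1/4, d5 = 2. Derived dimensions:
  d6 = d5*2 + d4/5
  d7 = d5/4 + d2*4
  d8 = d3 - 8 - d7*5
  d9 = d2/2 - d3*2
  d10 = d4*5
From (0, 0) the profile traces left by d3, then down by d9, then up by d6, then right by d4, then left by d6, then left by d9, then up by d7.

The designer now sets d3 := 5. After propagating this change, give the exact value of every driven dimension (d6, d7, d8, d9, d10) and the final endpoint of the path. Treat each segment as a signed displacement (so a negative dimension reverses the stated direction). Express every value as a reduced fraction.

Apply edit: d3 := 5
  d6 = d5*2 + d4/5 = 81/20
  d7 = d5/4 + d2*4 = 65/2
  d8 = d3 - 8 - d7*5 = -331/2
  d9 = d2/2 - d3*2 = -6
  d10 = d4*5 = 5/4
Walk from origin (0, 0):
  seg 1: left by d3 = 5 → (-5, 0)
  seg 2: down by d9 = -6 → (-5, 6)
  seg 3: up by d6 = 81/20 → (-5, 201/20)
  seg 4: right by d4 = 1/4 → (-19/4, 201/20)
  seg 5: left by d6 = 81/20 → (-44/5, 201/20)
  seg 6: left by d9 = -6 → (-14/5, 201/20)
  seg 7: up by d7 = 65/2 → (-14/5, 851/20)

d6 = 81/20
d7 = 65/2
d8 = -331/2
d9 = -6
d10 = 5/4
endpoint = (-14/5, 851/20)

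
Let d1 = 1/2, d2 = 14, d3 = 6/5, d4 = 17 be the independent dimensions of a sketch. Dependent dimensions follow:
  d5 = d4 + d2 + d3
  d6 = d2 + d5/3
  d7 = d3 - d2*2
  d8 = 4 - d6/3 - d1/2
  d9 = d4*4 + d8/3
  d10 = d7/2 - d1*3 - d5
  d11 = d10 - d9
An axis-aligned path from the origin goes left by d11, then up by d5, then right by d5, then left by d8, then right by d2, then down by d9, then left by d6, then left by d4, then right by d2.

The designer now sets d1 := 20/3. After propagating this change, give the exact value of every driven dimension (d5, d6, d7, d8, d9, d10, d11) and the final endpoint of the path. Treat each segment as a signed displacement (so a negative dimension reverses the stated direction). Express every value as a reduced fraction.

Apply edit: d1 := 20/3
  d5 = d4 + d2 + d3 = 161/5
  d6 = d2 + d5/3 = 371/15
  d7 = d3 - d2*2 = -134/5
  d8 = 4 - d6/3 - d1/2 = -341/45
  d9 = d4*4 + d8/3 = 8839/135
  d10 = d7/2 - d1*3 - d5 = -328/5
  d11 = d10 - d9 = -3539/27
Walk from origin (0, 0):
  seg 1: left by d11 = -3539/27 → (3539/27, 0)
  seg 2: up by d5 = 161/5 → (3539/27, 161/5)
  seg 3: right by d5 = 161/5 → (22042/135, 161/5)
  seg 4: left by d8 = -341/45 → (4613/27, 161/5)
  seg 5: right by d2 = 14 → (4991/27, 161/5)
  seg 6: down by d9 = 8839/135 → (4991/27, -4492/135)
  seg 7: left by d6 = 371/15 → (21616/135, -4492/135)
  seg 8: left by d4 = 17 → (19321/135, -4492/135)
  seg 9: right by d2 = 14 → (21211/135, -4492/135)

d5 = 161/5
d6 = 371/15
d7 = -134/5
d8 = -341/45
d9 = 8839/135
d10 = -328/5
d11 = -3539/27
endpoint = (21211/135, -4492/135)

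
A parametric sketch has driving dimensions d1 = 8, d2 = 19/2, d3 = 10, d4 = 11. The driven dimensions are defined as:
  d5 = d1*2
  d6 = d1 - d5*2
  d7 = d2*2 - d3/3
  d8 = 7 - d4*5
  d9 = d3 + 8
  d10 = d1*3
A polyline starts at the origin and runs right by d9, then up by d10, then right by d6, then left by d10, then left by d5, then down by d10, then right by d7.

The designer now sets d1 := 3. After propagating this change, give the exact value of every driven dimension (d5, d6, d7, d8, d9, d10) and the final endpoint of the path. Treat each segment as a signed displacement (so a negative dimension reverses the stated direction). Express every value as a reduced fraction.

Apply edit: d1 := 3
  d5 = d1*2 = 6
  d6 = d1 - d5*2 = -9
  d7 = d2*2 - d3/3 = 47/3
  d8 = 7 - d4*5 = -48
  d9 = d3 + 8 = 18
  d10 = d1*3 = 9
Walk from origin (0, 0):
  seg 1: right by d9 = 18 → (18, 0)
  seg 2: up by d10 = 9 → (18, 9)
  seg 3: right by d6 = -9 → (9, 9)
  seg 4: left by d10 = 9 → (0, 9)
  seg 5: left by d5 = 6 → (-6, 9)
  seg 6: down by d10 = 9 → (-6, 0)
  seg 7: right by d7 = 47/3 → (29/3, 0)

d5 = 6
d6 = -9
d7 = 47/3
d8 = -48
d9 = 18
d10 = 9
endpoint = (29/3, 0)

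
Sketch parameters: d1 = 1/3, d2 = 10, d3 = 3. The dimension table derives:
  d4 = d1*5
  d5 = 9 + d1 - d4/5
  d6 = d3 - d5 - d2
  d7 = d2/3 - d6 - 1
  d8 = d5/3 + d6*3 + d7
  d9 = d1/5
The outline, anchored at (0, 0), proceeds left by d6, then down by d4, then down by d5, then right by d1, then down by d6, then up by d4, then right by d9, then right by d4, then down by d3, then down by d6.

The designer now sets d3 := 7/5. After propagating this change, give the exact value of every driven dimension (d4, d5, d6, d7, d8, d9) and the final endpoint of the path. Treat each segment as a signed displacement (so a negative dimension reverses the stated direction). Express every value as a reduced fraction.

d4 = 5/3
d5 = 9
d6 = -88/5
d7 = 299/15
d8 = -448/15
d9 = 1/15
endpoint = (59/3, 124/5)

Apply edit: d3 := 7/5
  d4 = d1*5 = 5/3
  d5 = 9 + d1 - d4/5 = 9
  d6 = d3 - d5 - d2 = -88/5
  d7 = d2/3 - d6 - 1 = 299/15
  d8 = d5/3 + d6*3 + d7 = -448/15
  d9 = d1/5 = 1/15
Walk from origin (0, 0):
  seg 1: left by d6 = -88/5 → (88/5, 0)
  seg 2: down by d4 = 5/3 → (88/5, -5/3)
  seg 3: down by d5 = 9 → (88/5, -32/3)
  seg 4: right by d1 = 1/3 → (269/15, -32/3)
  seg 5: down by d6 = -88/5 → (269/15, 104/15)
  seg 6: up by d4 = 5/3 → (269/15, 43/5)
  seg 7: right by d9 = 1/15 → (18, 43/5)
  seg 8: right by d4 = 5/3 → (59/3, 43/5)
  seg 9: down by d3 = 7/5 → (59/3, 36/5)
  seg 10: down by d6 = -88/5 → (59/3, 124/5)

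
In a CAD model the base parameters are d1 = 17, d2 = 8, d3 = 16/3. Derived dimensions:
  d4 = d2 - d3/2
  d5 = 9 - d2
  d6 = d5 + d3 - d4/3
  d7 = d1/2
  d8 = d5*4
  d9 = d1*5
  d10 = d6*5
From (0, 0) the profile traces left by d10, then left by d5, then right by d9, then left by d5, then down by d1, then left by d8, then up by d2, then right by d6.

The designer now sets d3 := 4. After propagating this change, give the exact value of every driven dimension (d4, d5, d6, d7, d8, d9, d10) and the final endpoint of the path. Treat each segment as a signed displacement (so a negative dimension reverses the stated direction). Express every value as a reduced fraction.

Apply edit: d3 := 4
  d4 = d2 - d3/2 = 6
  d5 = 9 - d2 = 1
  d6 = d5 + d3 - d4/3 = 3
  d7 = d1/2 = 17/2
  d8 = d5*4 = 4
  d9 = d1*5 = 85
  d10 = d6*5 = 15
Walk from origin (0, 0):
  seg 1: left by d10 = 15 → (-15, 0)
  seg 2: left by d5 = 1 → (-16, 0)
  seg 3: right by d9 = 85 → (69, 0)
  seg 4: left by d5 = 1 → (68, 0)
  seg 5: down by d1 = 17 → (68, -17)
  seg 6: left by d8 = 4 → (64, -17)
  seg 7: up by d2 = 8 → (64, -9)
  seg 8: right by d6 = 3 → (67, -9)

d4 = 6
d5 = 1
d6 = 3
d7 = 17/2
d8 = 4
d9 = 85
d10 = 15
endpoint = (67, -9)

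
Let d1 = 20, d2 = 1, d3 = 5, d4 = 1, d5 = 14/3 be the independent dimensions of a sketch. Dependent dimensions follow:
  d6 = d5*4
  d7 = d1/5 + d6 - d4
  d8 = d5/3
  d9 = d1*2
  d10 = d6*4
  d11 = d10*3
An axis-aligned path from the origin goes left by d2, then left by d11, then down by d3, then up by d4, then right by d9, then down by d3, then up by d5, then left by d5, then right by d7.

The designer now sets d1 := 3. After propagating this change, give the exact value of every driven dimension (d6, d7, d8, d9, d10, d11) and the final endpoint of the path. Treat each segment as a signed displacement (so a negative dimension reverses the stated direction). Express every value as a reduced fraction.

Apply edit: d1 := 3
  d6 = d5*4 = 56/3
  d7 = d1/5 + d6 - d4 = 274/15
  d8 = d5/3 = 14/9
  d9 = d1*2 = 6
  d10 = d6*4 = 224/3
  d11 = d10*3 = 224
Walk from origin (0, 0):
  seg 1: left by d2 = 1 → (-1, 0)
  seg 2: left by d11 = 224 → (-225, 0)
  seg 3: down by d3 = 5 → (-225, -5)
  seg 4: up by d4 = 1 → (-225, -4)
  seg 5: right by d9 = 6 → (-219, -4)
  seg 6: down by d3 = 5 → (-219, -9)
  seg 7: up by d5 = 14/3 → (-219, -13/3)
  seg 8: left by d5 = 14/3 → (-671/3, -13/3)
  seg 9: right by d7 = 274/15 → (-1027/5, -13/3)

d6 = 56/3
d7 = 274/15
d8 = 14/9
d9 = 6
d10 = 224/3
d11 = 224
endpoint = (-1027/5, -13/3)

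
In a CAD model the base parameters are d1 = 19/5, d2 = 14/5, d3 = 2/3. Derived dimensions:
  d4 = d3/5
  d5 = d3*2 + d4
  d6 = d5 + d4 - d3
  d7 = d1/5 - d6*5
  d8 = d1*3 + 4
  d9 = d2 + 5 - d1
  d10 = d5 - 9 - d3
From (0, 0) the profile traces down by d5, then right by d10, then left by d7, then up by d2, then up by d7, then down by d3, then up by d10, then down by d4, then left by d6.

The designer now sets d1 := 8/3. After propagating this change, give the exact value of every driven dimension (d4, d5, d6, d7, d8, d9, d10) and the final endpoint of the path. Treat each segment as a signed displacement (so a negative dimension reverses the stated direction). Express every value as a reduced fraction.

Apply edit: d1 := 8/3
  d4 = d3/5 = 2/15
  d5 = d3*2 + d4 = 22/15
  d6 = d5 + d4 - d3 = 14/15
  d7 = d1/5 - d6*5 = -62/15
  d8 = d1*3 + 4 = 12
  d9 = d2 + 5 - d1 = 77/15
  d10 = d5 - 9 - d3 = -41/5
Walk from origin (0, 0):
  seg 1: down by d5 = 22/15 → (0, -22/15)
  seg 2: right by d10 = -41/5 → (-41/5, -22/15)
  seg 3: left by d7 = -62/15 → (-61/15, -22/15)
  seg 4: up by d2 = 14/5 → (-61/15, 4/3)
  seg 5: up by d7 = -62/15 → (-61/15, -14/5)
  seg 6: down by d3 = 2/3 → (-61/15, -52/15)
  seg 7: up by d10 = -41/5 → (-61/15, -35/3)
  seg 8: down by d4 = 2/15 → (-61/15, -59/5)
  seg 9: left by d6 = 14/15 → (-5, -59/5)

d4 = 2/15
d5 = 22/15
d6 = 14/15
d7 = -62/15
d8 = 12
d9 = 77/15
d10 = -41/5
endpoint = (-5, -59/5)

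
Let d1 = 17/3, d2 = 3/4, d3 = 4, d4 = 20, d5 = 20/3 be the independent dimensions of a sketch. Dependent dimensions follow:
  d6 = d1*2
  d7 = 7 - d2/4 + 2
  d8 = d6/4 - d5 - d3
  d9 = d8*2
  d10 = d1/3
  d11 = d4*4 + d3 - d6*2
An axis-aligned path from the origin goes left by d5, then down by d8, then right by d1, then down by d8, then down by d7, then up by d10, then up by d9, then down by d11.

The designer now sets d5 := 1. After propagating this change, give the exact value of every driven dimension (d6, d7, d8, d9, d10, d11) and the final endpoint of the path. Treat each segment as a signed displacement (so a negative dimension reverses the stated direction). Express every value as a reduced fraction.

d6 = 34/3
d7 = 141/16
d8 = -13/6
d9 = -13/3
d10 = 17/9
d11 = 184/3
endpoint = (14/3, -9829/144)

Apply edit: d5 := 1
  d6 = d1*2 = 34/3
  d7 = 7 - d2/4 + 2 = 141/16
  d8 = d6/4 - d5 - d3 = -13/6
  d9 = d8*2 = -13/3
  d10 = d1/3 = 17/9
  d11 = d4*4 + d3 - d6*2 = 184/3
Walk from origin (0, 0):
  seg 1: left by d5 = 1 → (-1, 0)
  seg 2: down by d8 = -13/6 → (-1, 13/6)
  seg 3: right by d1 = 17/3 → (14/3, 13/6)
  seg 4: down by d8 = -13/6 → (14/3, 13/3)
  seg 5: down by d7 = 141/16 → (14/3, -215/48)
  seg 6: up by d10 = 17/9 → (14/3, -373/144)
  seg 7: up by d9 = -13/3 → (14/3, -997/144)
  seg 8: down by d11 = 184/3 → (14/3, -9829/144)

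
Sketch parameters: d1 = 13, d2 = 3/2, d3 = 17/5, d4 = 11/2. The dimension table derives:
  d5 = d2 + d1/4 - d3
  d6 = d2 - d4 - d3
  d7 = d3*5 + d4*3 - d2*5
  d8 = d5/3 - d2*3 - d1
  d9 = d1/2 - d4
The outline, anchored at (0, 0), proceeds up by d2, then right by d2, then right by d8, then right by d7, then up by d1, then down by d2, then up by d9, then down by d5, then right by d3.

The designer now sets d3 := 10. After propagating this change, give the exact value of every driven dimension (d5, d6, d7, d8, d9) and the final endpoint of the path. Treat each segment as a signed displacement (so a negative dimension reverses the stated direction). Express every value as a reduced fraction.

d5 = -21/4
d6 = -14
d7 = 59
d8 = -77/4
d9 = 1
endpoint = (205/4, 77/4)

Apply edit: d3 := 10
  d5 = d2 + d1/4 - d3 = -21/4
  d6 = d2 - d4 - d3 = -14
  d7 = d3*5 + d4*3 - d2*5 = 59
  d8 = d5/3 - d2*3 - d1 = -77/4
  d9 = d1/2 - d4 = 1
Walk from origin (0, 0):
  seg 1: up by d2 = 3/2 → (0, 3/2)
  seg 2: right by d2 = 3/2 → (3/2, 3/2)
  seg 3: right by d8 = -77/4 → (-71/4, 3/2)
  seg 4: right by d7 = 59 → (165/4, 3/2)
  seg 5: up by d1 = 13 → (165/4, 29/2)
  seg 6: down by d2 = 3/2 → (165/4, 13)
  seg 7: up by d9 = 1 → (165/4, 14)
  seg 8: down by d5 = -21/4 → (165/4, 77/4)
  seg 9: right by d3 = 10 → (205/4, 77/4)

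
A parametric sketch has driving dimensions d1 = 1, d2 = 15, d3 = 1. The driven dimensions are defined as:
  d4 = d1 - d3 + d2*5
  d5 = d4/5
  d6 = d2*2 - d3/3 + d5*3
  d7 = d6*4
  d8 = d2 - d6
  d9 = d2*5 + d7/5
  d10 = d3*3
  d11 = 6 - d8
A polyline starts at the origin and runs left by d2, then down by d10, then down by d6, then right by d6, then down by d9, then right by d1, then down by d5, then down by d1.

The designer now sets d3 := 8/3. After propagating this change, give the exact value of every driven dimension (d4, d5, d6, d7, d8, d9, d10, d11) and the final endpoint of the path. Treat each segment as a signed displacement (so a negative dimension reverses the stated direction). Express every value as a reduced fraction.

d4 = 220/3
d5 = 44/3
d6 = 658/9
d7 = 2632/9
d8 = -523/9
d9 = 6007/45
d10 = 8
d11 = 577/9
endpoint = (532/9, -3454/15)

Apply edit: d3 := 8/3
  d4 = d1 - d3 + d2*5 = 220/3
  d5 = d4/5 = 44/3
  d6 = d2*2 - d3/3 + d5*3 = 658/9
  d7 = d6*4 = 2632/9
  d8 = d2 - d6 = -523/9
  d9 = d2*5 + d7/5 = 6007/45
  d10 = d3*3 = 8
  d11 = 6 - d8 = 577/9
Walk from origin (0, 0):
  seg 1: left by d2 = 15 → (-15, 0)
  seg 2: down by d10 = 8 → (-15, -8)
  seg 3: down by d6 = 658/9 → (-15, -730/9)
  seg 4: right by d6 = 658/9 → (523/9, -730/9)
  seg 5: down by d9 = 6007/45 → (523/9, -1073/5)
  seg 6: right by d1 = 1 → (532/9, -1073/5)
  seg 7: down by d5 = 44/3 → (532/9, -3439/15)
  seg 8: down by d1 = 1 → (532/9, -3454/15)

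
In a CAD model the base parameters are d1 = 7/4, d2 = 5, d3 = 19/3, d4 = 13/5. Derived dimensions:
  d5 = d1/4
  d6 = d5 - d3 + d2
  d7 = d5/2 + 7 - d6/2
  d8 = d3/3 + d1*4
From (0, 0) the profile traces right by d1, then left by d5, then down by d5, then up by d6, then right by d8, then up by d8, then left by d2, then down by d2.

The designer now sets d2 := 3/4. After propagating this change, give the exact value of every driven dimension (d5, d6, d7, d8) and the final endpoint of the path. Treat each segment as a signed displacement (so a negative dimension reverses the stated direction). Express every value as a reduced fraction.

Apply edit: d2 := 3/4
  d5 = d1/4 = 7/16
  d6 = d5 - d3 + d2 = -247/48
  d7 = d5/2 + 7 - d6/2 = 235/24
  d8 = d3/3 + d1*4 = 82/9
Walk from origin (0, 0):
  seg 1: right by d1 = 7/4 → (7/4, 0)
  seg 2: left by d5 = 7/16 → (21/16, 0)
  seg 3: down by d5 = 7/16 → (21/16, -7/16)
  seg 4: up by d6 = -247/48 → (21/16, -67/12)
  seg 5: right by d8 = 82/9 → (1501/144, -67/12)
  seg 6: up by d8 = 82/9 → (1501/144, 127/36)
  seg 7: left by d2 = 3/4 → (1393/144, 127/36)
  seg 8: down by d2 = 3/4 → (1393/144, 25/9)

d5 = 7/16
d6 = -247/48
d7 = 235/24
d8 = 82/9
endpoint = (1393/144, 25/9)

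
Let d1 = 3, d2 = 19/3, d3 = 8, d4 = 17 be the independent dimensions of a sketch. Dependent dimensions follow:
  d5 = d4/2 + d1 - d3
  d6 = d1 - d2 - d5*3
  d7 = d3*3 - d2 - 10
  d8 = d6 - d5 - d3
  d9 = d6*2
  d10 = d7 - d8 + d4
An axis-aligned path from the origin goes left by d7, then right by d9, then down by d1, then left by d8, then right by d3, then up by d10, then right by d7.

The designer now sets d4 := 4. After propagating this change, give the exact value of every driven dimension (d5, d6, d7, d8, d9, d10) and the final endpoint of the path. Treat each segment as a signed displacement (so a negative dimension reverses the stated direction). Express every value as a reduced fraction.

d5 = -3
d6 = 17/3
d7 = 23/3
d8 = 2/3
d9 = 34/3
d10 = 11
endpoint = (56/3, 8)

Apply edit: d4 := 4
  d5 = d4/2 + d1 - d3 = -3
  d6 = d1 - d2 - d5*3 = 17/3
  d7 = d3*3 - d2 - 10 = 23/3
  d8 = d6 - d5 - d3 = 2/3
  d9 = d6*2 = 34/3
  d10 = d7 - d8 + d4 = 11
Walk from origin (0, 0):
  seg 1: left by d7 = 23/3 → (-23/3, 0)
  seg 2: right by d9 = 34/3 → (11/3, 0)
  seg 3: down by d1 = 3 → (11/3, -3)
  seg 4: left by d8 = 2/3 → (3, -3)
  seg 5: right by d3 = 8 → (11, -3)
  seg 6: up by d10 = 11 → (11, 8)
  seg 7: right by d7 = 23/3 → (56/3, 8)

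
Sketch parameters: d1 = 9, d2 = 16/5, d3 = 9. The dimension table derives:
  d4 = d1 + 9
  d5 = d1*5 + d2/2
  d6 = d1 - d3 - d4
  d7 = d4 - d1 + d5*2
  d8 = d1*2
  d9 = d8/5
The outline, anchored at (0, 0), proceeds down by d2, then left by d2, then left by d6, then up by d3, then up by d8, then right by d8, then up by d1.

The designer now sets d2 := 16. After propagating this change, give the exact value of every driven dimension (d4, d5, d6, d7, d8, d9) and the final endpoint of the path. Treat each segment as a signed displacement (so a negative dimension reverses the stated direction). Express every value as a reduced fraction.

d4 = 18
d5 = 53
d6 = -18
d7 = 115
d8 = 18
d9 = 18/5
endpoint = (20, 20)

Apply edit: d2 := 16
  d4 = d1 + 9 = 18
  d5 = d1*5 + d2/2 = 53
  d6 = d1 - d3 - d4 = -18
  d7 = d4 - d1 + d5*2 = 115
  d8 = d1*2 = 18
  d9 = d8/5 = 18/5
Walk from origin (0, 0):
  seg 1: down by d2 = 16 → (0, -16)
  seg 2: left by d2 = 16 → (-16, -16)
  seg 3: left by d6 = -18 → (2, -16)
  seg 4: up by d3 = 9 → (2, -7)
  seg 5: up by d8 = 18 → (2, 11)
  seg 6: right by d8 = 18 → (20, 11)
  seg 7: up by d1 = 9 → (20, 20)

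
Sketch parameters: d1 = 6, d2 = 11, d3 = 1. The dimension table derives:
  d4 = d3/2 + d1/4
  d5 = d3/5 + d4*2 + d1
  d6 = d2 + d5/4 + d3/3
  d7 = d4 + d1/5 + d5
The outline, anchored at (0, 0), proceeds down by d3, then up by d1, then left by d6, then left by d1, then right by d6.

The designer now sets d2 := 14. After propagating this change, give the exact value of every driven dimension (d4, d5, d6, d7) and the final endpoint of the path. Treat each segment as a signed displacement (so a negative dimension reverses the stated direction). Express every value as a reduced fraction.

Apply edit: d2 := 14
  d4 = d3/2 + d1/4 = 2
  d5 = d3/5 + d4*2 + d1 = 51/5
  d6 = d2 + d5/4 + d3/3 = 1013/60
  d7 = d4 + d1/5 + d5 = 67/5
Walk from origin (0, 0):
  seg 1: down by d3 = 1 → (0, -1)
  seg 2: up by d1 = 6 → (0, 5)
  seg 3: left by d6 = 1013/60 → (-1013/60, 5)
  seg 4: left by d1 = 6 → (-1373/60, 5)
  seg 5: right by d6 = 1013/60 → (-6, 5)

d4 = 2
d5 = 51/5
d6 = 1013/60
d7 = 67/5
endpoint = (-6, 5)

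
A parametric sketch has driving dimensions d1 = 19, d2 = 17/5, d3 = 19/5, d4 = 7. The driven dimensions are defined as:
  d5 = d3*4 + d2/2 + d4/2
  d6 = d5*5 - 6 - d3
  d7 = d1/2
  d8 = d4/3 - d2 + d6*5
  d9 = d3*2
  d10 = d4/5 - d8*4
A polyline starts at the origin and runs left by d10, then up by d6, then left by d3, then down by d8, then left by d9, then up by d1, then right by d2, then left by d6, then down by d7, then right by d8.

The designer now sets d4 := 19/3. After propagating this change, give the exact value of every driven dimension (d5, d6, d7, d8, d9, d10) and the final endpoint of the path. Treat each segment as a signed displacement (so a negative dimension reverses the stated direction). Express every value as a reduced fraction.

d5 = 301/15
d6 = 1358/15
d7 = 19/2
d8 = 20312/45
d9 = 38/5
d10 = -81191/45
endpoint = (97069/45, -31621/90)

Apply edit: d4 := 19/3
  d5 = d3*4 + d2/2 + d4/2 = 301/15
  d6 = d5*5 - 6 - d3 = 1358/15
  d7 = d1/2 = 19/2
  d8 = d4/3 - d2 + d6*5 = 20312/45
  d9 = d3*2 = 38/5
  d10 = d4/5 - d8*4 = -81191/45
Walk from origin (0, 0):
  seg 1: left by d10 = -81191/45 → (81191/45, 0)
  seg 2: up by d6 = 1358/15 → (81191/45, 1358/15)
  seg 3: left by d3 = 19/5 → (16204/9, 1358/15)
  seg 4: down by d8 = 20312/45 → (16204/9, -16238/45)
  seg 5: left by d9 = 38/5 → (80678/45, -16238/45)
  seg 6: up by d1 = 19 → (80678/45, -15383/45)
  seg 7: right by d2 = 17/5 → (80831/45, -15383/45)
  seg 8: left by d6 = 1358/15 → (76757/45, -15383/45)
  seg 9: down by d7 = 19/2 → (76757/45, -31621/90)
  seg 10: right by d8 = 20312/45 → (97069/45, -31621/90)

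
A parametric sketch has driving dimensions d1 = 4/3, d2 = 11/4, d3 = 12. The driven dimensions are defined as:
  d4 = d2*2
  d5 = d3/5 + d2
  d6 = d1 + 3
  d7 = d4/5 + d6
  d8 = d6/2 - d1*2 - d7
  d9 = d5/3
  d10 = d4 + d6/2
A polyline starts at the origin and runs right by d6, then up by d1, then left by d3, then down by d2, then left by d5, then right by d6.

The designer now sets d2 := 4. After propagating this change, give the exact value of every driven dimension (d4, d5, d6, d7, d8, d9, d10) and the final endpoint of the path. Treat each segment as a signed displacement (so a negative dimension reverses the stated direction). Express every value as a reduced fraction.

Apply edit: d2 := 4
  d4 = d2*2 = 8
  d5 = d3/5 + d2 = 32/5
  d6 = d1 + 3 = 13/3
  d7 = d4/5 + d6 = 89/15
  d8 = d6/2 - d1*2 - d7 = -193/30
  d9 = d5/3 = 32/15
  d10 = d4 + d6/2 = 61/6
Walk from origin (0, 0):
  seg 1: right by d6 = 13/3 → (13/3, 0)
  seg 2: up by d1 = 4/3 → (13/3, 4/3)
  seg 3: left by d3 = 12 → (-23/3, 4/3)
  seg 4: down by d2 = 4 → (-23/3, -8/3)
  seg 5: left by d5 = 32/5 → (-211/15, -8/3)
  seg 6: right by d6 = 13/3 → (-146/15, -8/3)

d4 = 8
d5 = 32/5
d6 = 13/3
d7 = 89/15
d8 = -193/30
d9 = 32/15
d10 = 61/6
endpoint = (-146/15, -8/3)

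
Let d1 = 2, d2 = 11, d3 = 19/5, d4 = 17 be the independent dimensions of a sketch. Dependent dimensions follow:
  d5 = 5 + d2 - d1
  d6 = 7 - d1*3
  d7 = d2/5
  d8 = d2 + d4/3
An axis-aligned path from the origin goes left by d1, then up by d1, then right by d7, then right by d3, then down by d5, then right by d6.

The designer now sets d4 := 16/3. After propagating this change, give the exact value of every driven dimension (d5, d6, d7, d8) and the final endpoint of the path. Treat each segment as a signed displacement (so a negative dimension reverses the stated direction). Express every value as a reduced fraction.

d5 = 14
d6 = 1
d7 = 11/5
d8 = 115/9
endpoint = (5, -12)

Apply edit: d4 := 16/3
  d5 = 5 + d2 - d1 = 14
  d6 = 7 - d1*3 = 1
  d7 = d2/5 = 11/5
  d8 = d2 + d4/3 = 115/9
Walk from origin (0, 0):
  seg 1: left by d1 = 2 → (-2, 0)
  seg 2: up by d1 = 2 → (-2, 2)
  seg 3: right by d7 = 11/5 → (1/5, 2)
  seg 4: right by d3 = 19/5 → (4, 2)
  seg 5: down by d5 = 14 → (4, -12)
  seg 6: right by d6 = 1 → (5, -12)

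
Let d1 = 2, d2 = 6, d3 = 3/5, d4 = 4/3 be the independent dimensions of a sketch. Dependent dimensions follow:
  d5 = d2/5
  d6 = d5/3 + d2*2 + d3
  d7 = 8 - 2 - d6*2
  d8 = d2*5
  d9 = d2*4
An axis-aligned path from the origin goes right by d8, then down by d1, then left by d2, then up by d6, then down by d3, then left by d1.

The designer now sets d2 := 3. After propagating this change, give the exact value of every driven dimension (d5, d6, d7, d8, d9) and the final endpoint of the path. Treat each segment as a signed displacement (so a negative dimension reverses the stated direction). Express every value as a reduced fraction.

d5 = 3/5
d6 = 34/5
d7 = -38/5
d8 = 15
d9 = 12
endpoint = (10, 21/5)

Apply edit: d2 := 3
  d5 = d2/5 = 3/5
  d6 = d5/3 + d2*2 + d3 = 34/5
  d7 = 8 - 2 - d6*2 = -38/5
  d8 = d2*5 = 15
  d9 = d2*4 = 12
Walk from origin (0, 0):
  seg 1: right by d8 = 15 → (15, 0)
  seg 2: down by d1 = 2 → (15, -2)
  seg 3: left by d2 = 3 → (12, -2)
  seg 4: up by d6 = 34/5 → (12, 24/5)
  seg 5: down by d3 = 3/5 → (12, 21/5)
  seg 6: left by d1 = 2 → (10, 21/5)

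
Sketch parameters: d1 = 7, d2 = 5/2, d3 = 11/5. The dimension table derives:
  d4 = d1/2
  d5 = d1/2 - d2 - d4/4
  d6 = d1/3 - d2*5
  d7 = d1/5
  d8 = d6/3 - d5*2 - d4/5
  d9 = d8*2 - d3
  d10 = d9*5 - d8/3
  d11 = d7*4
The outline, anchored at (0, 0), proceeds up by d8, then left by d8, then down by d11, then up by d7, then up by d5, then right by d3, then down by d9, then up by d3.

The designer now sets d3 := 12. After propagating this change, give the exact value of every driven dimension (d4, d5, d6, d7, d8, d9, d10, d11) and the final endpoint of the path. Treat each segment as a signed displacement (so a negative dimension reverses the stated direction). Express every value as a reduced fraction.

d4 = 7/2
d5 = 1/8
d6 = -61/6
d7 = 7/5
d8 = -781/180
d9 = -1861/90
d10 = -55049/540
d11 = 28/5
endpoint = (2941/180, 1747/72)

Apply edit: d3 := 12
  d4 = d1/2 = 7/2
  d5 = d1/2 - d2 - d4/4 = 1/8
  d6 = d1/3 - d2*5 = -61/6
  d7 = d1/5 = 7/5
  d8 = d6/3 - d5*2 - d4/5 = -781/180
  d9 = d8*2 - d3 = -1861/90
  d10 = d9*5 - d8/3 = -55049/540
  d11 = d7*4 = 28/5
Walk from origin (0, 0):
  seg 1: up by d8 = -781/180 → (0, -781/180)
  seg 2: left by d8 = -781/180 → (781/180, -781/180)
  seg 3: down by d11 = 28/5 → (781/180, -1789/180)
  seg 4: up by d7 = 7/5 → (781/180, -1537/180)
  seg 5: up by d5 = 1/8 → (781/180, -3029/360)
  seg 6: right by d3 = 12 → (2941/180, -3029/360)
  seg 7: down by d9 = -1861/90 → (2941/180, 883/72)
  seg 8: up by d3 = 12 → (2941/180, 1747/72)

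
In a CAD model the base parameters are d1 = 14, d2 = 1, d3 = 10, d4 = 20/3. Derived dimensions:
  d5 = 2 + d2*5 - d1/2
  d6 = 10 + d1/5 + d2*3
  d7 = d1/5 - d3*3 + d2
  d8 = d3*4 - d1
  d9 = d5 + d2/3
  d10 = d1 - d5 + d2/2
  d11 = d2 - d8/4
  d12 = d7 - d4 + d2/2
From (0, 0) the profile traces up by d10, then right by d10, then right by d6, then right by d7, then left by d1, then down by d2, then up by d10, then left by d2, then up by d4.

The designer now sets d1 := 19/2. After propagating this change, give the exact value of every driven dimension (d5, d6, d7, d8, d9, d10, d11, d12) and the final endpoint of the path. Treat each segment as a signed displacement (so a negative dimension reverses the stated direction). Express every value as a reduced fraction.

d5 = 9/4
d6 = 149/10
d7 = -271/10
d8 = 61/2
d9 = 31/12
d10 = 31/4
d11 = -53/8
d12 = -499/15
endpoint = (-299/20, 127/6)

Apply edit: d1 := 19/2
  d5 = 2 + d2*5 - d1/2 = 9/4
  d6 = 10 + d1/5 + d2*3 = 149/10
  d7 = d1/5 - d3*3 + d2 = -271/10
  d8 = d3*4 - d1 = 61/2
  d9 = d5 + d2/3 = 31/12
  d10 = d1 - d5 + d2/2 = 31/4
  d11 = d2 - d8/4 = -53/8
  d12 = d7 - d4 + d2/2 = -499/15
Walk from origin (0, 0):
  seg 1: up by d10 = 31/4 → (0, 31/4)
  seg 2: right by d10 = 31/4 → (31/4, 31/4)
  seg 3: right by d6 = 149/10 → (453/20, 31/4)
  seg 4: right by d7 = -271/10 → (-89/20, 31/4)
  seg 5: left by d1 = 19/2 → (-279/20, 31/4)
  seg 6: down by d2 = 1 → (-279/20, 27/4)
  seg 7: up by d10 = 31/4 → (-279/20, 29/2)
  seg 8: left by d2 = 1 → (-299/20, 29/2)
  seg 9: up by d4 = 20/3 → (-299/20, 127/6)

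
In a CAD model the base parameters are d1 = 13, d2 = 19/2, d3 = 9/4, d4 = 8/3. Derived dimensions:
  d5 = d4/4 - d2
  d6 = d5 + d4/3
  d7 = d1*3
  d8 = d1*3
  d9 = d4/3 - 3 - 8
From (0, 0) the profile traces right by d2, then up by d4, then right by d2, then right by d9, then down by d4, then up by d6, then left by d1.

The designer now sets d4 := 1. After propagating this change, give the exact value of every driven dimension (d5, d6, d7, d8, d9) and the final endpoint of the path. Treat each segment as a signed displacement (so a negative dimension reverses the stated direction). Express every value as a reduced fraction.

Apply edit: d4 := 1
  d5 = d4/4 - d2 = -37/4
  d6 = d5 + d4/3 = -107/12
  d7 = d1*3 = 39
  d8 = d1*3 = 39
  d9 = d4/3 - 3 - 8 = -32/3
Walk from origin (0, 0):
  seg 1: right by d2 = 19/2 → (19/2, 0)
  seg 2: up by d4 = 1 → (19/2, 1)
  seg 3: right by d2 = 19/2 → (19, 1)
  seg 4: right by d9 = -32/3 → (25/3, 1)
  seg 5: down by d4 = 1 → (25/3, 0)
  seg 6: up by d6 = -107/12 → (25/3, -107/12)
  seg 7: left by d1 = 13 → (-14/3, -107/12)

d5 = -37/4
d6 = -107/12
d7 = 39
d8 = 39
d9 = -32/3
endpoint = (-14/3, -107/12)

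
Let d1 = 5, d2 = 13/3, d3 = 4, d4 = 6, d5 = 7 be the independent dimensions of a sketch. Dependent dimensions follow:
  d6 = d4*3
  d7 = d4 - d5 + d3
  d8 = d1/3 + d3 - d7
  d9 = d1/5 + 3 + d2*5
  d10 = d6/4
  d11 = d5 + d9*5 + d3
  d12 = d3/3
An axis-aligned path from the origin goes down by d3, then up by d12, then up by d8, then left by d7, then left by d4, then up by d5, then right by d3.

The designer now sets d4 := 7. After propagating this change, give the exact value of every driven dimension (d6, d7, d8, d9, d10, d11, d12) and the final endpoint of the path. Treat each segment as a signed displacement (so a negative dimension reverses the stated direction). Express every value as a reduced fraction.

Apply edit: d4 := 7
  d6 = d4*3 = 21
  d7 = d4 - d5 + d3 = 4
  d8 = d1/3 + d3 - d7 = 5/3
  d9 = d1/5 + 3 + d2*5 = 77/3
  d10 = d6/4 = 21/4
  d11 = d5 + d9*5 + d3 = 418/3
  d12 = d3/3 = 4/3
Walk from origin (0, 0):
  seg 1: down by d3 = 4 → (0, -4)
  seg 2: up by d12 = 4/3 → (0, -8/3)
  seg 3: up by d8 = 5/3 → (0, -1)
  seg 4: left by d7 = 4 → (-4, -1)
  seg 5: left by d4 = 7 → (-11, -1)
  seg 6: up by d5 = 7 → (-11, 6)
  seg 7: right by d3 = 4 → (-7, 6)

d6 = 21
d7 = 4
d8 = 5/3
d9 = 77/3
d10 = 21/4
d11 = 418/3
d12 = 4/3
endpoint = (-7, 6)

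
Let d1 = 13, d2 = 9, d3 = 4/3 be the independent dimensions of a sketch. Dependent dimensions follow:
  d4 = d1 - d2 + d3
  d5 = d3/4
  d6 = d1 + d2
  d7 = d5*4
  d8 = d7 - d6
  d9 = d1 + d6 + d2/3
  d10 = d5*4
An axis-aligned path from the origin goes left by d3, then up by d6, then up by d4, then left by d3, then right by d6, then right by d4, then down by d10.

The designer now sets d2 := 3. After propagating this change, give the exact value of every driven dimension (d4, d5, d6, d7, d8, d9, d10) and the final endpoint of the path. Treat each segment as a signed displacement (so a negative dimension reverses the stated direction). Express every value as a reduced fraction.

d4 = 34/3
d5 = 1/3
d6 = 16
d7 = 4/3
d8 = -44/3
d9 = 30
d10 = 4/3
endpoint = (74/3, 26)

Apply edit: d2 := 3
  d4 = d1 - d2 + d3 = 34/3
  d5 = d3/4 = 1/3
  d6 = d1 + d2 = 16
  d7 = d5*4 = 4/3
  d8 = d7 - d6 = -44/3
  d9 = d1 + d6 + d2/3 = 30
  d10 = d5*4 = 4/3
Walk from origin (0, 0):
  seg 1: left by d3 = 4/3 → (-4/3, 0)
  seg 2: up by d6 = 16 → (-4/3, 16)
  seg 3: up by d4 = 34/3 → (-4/3, 82/3)
  seg 4: left by d3 = 4/3 → (-8/3, 82/3)
  seg 5: right by d6 = 16 → (40/3, 82/3)
  seg 6: right by d4 = 34/3 → (74/3, 82/3)
  seg 7: down by d10 = 4/3 → (74/3, 26)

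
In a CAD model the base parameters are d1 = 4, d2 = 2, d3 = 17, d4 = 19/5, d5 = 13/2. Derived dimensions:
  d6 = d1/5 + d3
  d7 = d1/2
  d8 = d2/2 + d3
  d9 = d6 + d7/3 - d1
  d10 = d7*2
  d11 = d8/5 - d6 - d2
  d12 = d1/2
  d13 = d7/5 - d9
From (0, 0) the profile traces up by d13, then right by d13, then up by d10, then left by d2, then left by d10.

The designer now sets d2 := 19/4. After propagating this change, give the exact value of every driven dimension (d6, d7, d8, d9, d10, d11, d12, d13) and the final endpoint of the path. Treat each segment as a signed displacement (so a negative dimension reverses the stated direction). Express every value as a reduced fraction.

Apply edit: d2 := 19/4
  d6 = d1/5 + d3 = 89/5
  d7 = d1/2 = 2
  d8 = d2/2 + d3 = 155/8
  d9 = d6 + d7/3 - d1 = 217/15
  d10 = d7*2 = 4
  d11 = d8/5 - d6 - d2 = -747/40
  d12 = d1/2 = 2
  d13 = d7/5 - d9 = -211/15
Walk from origin (0, 0):
  seg 1: up by d13 = -211/15 → (0, -211/15)
  seg 2: right by d13 = -211/15 → (-211/15, -211/15)
  seg 3: up by d10 = 4 → (-211/15, -151/15)
  seg 4: left by d2 = 19/4 → (-1129/60, -151/15)
  seg 5: left by d10 = 4 → (-1369/60, -151/15)

d6 = 89/5
d7 = 2
d8 = 155/8
d9 = 217/15
d10 = 4
d11 = -747/40
d12 = 2
d13 = -211/15
endpoint = (-1369/60, -151/15)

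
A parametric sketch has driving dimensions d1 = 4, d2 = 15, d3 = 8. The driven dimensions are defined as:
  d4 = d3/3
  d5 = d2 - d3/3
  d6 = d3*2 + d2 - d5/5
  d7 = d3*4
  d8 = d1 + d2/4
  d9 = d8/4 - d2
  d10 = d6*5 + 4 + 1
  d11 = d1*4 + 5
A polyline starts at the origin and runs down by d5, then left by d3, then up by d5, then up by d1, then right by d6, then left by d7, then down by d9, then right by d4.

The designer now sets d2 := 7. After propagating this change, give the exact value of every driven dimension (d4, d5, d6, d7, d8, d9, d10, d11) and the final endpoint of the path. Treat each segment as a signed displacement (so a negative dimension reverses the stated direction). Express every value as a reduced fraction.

Apply edit: d2 := 7
  d4 = d3/3 = 8/3
  d5 = d2 - d3/3 = 13/3
  d6 = d3*2 + d2 - d5/5 = 332/15
  d7 = d3*4 = 32
  d8 = d1 + d2/4 = 23/4
  d9 = d8/4 - d2 = -89/16
  d10 = d6*5 + 4 + 1 = 347/3
  d11 = d1*4 + 5 = 21
Walk from origin (0, 0):
  seg 1: down by d5 = 13/3 → (0, -13/3)
  seg 2: left by d3 = 8 → (-8, -13/3)
  seg 3: up by d5 = 13/3 → (-8, 0)
  seg 4: up by d1 = 4 → (-8, 4)
  seg 5: right by d6 = 332/15 → (212/15, 4)
  seg 6: left by d7 = 32 → (-268/15, 4)
  seg 7: down by d9 = -89/16 → (-268/15, 153/16)
  seg 8: right by d4 = 8/3 → (-76/5, 153/16)

d4 = 8/3
d5 = 13/3
d6 = 332/15
d7 = 32
d8 = 23/4
d9 = -89/16
d10 = 347/3
d11 = 21
endpoint = (-76/5, 153/16)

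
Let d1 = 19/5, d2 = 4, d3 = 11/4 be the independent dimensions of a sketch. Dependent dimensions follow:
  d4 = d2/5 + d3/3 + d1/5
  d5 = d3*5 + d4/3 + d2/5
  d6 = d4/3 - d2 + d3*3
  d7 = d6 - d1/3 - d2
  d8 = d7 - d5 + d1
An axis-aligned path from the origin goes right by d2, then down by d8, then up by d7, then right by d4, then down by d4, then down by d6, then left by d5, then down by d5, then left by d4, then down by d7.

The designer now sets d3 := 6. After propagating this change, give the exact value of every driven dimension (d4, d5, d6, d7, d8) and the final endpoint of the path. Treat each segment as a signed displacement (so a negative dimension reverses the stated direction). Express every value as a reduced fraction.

d4 = 89/25
d5 = 2399/75
d6 = 1139/75
d7 = 248/25
d8 = -274/15
endpoint = (-2099/75, -487/15)

Apply edit: d3 := 6
  d4 = d2/5 + d3/3 + d1/5 = 89/25
  d5 = d3*5 + d4/3 + d2/5 = 2399/75
  d6 = d4/3 - d2 + d3*3 = 1139/75
  d7 = d6 - d1/3 - d2 = 248/25
  d8 = d7 - d5 + d1 = -274/15
Walk from origin (0, 0):
  seg 1: right by d2 = 4 → (4, 0)
  seg 2: down by d8 = -274/15 → (4, 274/15)
  seg 3: up by d7 = 248/25 → (4, 2114/75)
  seg 4: right by d4 = 89/25 → (189/25, 2114/75)
  seg 5: down by d4 = 89/25 → (189/25, 1847/75)
  seg 6: down by d6 = 1139/75 → (189/25, 236/25)
  seg 7: left by d5 = 2399/75 → (-1832/75, 236/25)
  seg 8: down by d5 = 2399/75 → (-1832/75, -1691/75)
  seg 9: left by d4 = 89/25 → (-2099/75, -1691/75)
  seg 10: down by d7 = 248/25 → (-2099/75, -487/15)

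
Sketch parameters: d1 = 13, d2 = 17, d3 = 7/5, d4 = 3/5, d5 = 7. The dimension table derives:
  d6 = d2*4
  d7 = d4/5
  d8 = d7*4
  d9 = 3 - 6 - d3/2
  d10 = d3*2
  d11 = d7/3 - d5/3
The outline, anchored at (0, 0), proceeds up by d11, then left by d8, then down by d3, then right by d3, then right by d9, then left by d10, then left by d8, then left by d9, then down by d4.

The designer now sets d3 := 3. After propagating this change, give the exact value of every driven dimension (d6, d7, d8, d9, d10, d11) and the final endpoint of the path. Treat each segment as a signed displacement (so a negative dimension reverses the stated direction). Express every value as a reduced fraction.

Apply edit: d3 := 3
  d6 = d2*4 = 68
  d7 = d4/5 = 3/25
  d8 = d7*4 = 12/25
  d9 = 3 - 6 - d3/2 = -9/2
  d10 = d3*2 = 6
  d11 = d7/3 - d5/3 = -172/75
Walk from origin (0, 0):
  seg 1: up by d11 = -172/75 → (0, -172/75)
  seg 2: left by d8 = 12/25 → (-12/25, -172/75)
  seg 3: down by d3 = 3 → (-12/25, -397/75)
  seg 4: right by d3 = 3 → (63/25, -397/75)
  seg 5: right by d9 = -9/2 → (-99/50, -397/75)
  seg 6: left by d10 = 6 → (-399/50, -397/75)
  seg 7: left by d8 = 12/25 → (-423/50, -397/75)
  seg 8: left by d9 = -9/2 → (-99/25, -397/75)
  seg 9: down by d4 = 3/5 → (-99/25, -442/75)

d6 = 68
d7 = 3/25
d8 = 12/25
d9 = -9/2
d10 = 6
d11 = -172/75
endpoint = (-99/25, -442/75)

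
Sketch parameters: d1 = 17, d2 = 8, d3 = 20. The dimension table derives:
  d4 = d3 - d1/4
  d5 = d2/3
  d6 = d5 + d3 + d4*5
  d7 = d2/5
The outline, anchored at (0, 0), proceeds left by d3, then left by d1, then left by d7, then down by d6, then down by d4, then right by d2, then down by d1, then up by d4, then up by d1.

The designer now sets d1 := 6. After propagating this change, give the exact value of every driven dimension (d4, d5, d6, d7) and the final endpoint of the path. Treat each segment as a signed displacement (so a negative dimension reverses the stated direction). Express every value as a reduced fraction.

Apply edit: d1 := 6
  d4 = d3 - d1/4 = 37/2
  d5 = d2/3 = 8/3
  d6 = d5 + d3 + d4*5 = 691/6
  d7 = d2/5 = 8/5
Walk from origin (0, 0):
  seg 1: left by d3 = 20 → (-20, 0)
  seg 2: left by d1 = 6 → (-26, 0)
  seg 3: left by d7 = 8/5 → (-138/5, 0)
  seg 4: down by d6 = 691/6 → (-138/5, -691/6)
  seg 5: down by d4 = 37/2 → (-138/5, -401/3)
  seg 6: right by d2 = 8 → (-98/5, -401/3)
  seg 7: down by d1 = 6 → (-98/5, -419/3)
  seg 8: up by d4 = 37/2 → (-98/5, -727/6)
  seg 9: up by d1 = 6 → (-98/5, -691/6)

d4 = 37/2
d5 = 8/3
d6 = 691/6
d7 = 8/5
endpoint = (-98/5, -691/6)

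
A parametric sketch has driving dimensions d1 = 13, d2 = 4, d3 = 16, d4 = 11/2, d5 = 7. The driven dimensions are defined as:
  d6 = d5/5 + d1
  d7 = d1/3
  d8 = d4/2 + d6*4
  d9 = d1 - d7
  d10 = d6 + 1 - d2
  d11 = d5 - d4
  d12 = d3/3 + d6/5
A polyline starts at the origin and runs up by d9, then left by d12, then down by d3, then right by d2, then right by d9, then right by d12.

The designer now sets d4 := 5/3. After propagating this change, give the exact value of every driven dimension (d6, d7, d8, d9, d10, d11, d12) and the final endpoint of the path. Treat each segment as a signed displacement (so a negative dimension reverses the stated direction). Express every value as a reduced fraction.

Apply edit: d4 := 5/3
  d6 = d5/5 + d1 = 72/5
  d7 = d1/3 = 13/3
  d8 = d4/2 + d6*4 = 1753/30
  d9 = d1 - d7 = 26/3
  d10 = d6 + 1 - d2 = 57/5
  d11 = d5 - d4 = 16/3
  d12 = d3/3 + d6/5 = 616/75
Walk from origin (0, 0):
  seg 1: up by d9 = 26/3 → (0, 26/3)
  seg 2: left by d12 = 616/75 → (-616/75, 26/3)
  seg 3: down by d3 = 16 → (-616/75, -22/3)
  seg 4: right by d2 = 4 → (-316/75, -22/3)
  seg 5: right by d9 = 26/3 → (334/75, -22/3)
  seg 6: right by d12 = 616/75 → (38/3, -22/3)

d6 = 72/5
d7 = 13/3
d8 = 1753/30
d9 = 26/3
d10 = 57/5
d11 = 16/3
d12 = 616/75
endpoint = (38/3, -22/3)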